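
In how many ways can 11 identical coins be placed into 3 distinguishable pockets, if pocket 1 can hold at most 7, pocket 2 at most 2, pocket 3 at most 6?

12

By stars and bars, unrestricted non-negative solutions to x_1+…+x_3 = 11 number C(11+2,2) = 78.
Subtract solutions that violate a single cap (substitute x_i' = x_i − (cap_i+1)): x_1 ≥ 8 gives C(5,2) = 10; x_2 ≥ 3 gives C(10,2) = 45; x_3 ≥ 7 gives C(6,2) = 15. Together 70.
Add back pairs where two caps are both exceeded: 1 + 0 + 3 = 4.
By inclusion–exclusion the count is 78 − 70 + 4 = 12.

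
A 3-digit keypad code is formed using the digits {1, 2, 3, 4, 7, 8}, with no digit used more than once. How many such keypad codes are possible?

This is a permutation of 3 out of 6: P(6,3) = 6!/3!.
That product is 6 × 5 × 4 = 120.

120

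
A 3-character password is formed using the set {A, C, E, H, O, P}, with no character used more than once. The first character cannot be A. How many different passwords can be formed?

100

The first character has 6−1 = 5 choices (anything except A).
The remaining 2 characters are filled from the other 5 symbols without repetition: 5 × 4 = 20.
Total: 5 × 20 = 100.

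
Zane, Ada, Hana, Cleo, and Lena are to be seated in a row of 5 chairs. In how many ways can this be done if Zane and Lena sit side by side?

Glue Zane and Lena into one block (2 internal orders), leaving 4 units to arrange in a row.
That gives 2 × 4! = 2 × 24 = 48.

48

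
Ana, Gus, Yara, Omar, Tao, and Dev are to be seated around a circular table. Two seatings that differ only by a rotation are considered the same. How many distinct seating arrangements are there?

120

Fix one person's seat to break rotational symmetry; the remaining 5 people can be arranged in (5)! = 120 ways.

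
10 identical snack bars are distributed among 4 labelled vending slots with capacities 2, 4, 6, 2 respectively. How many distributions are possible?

Ignoring the caps, the number of non-negative solutions to x_1+…+x_4 = 10 is C(13,3) = 286.
Subtract solutions that violate a single cap (substitute x_i' = x_i − (cap_i+1)): x_1 ≥ 3 gives C(10,3) = 120; x_2 ≥ 5 gives C(8,3) = 56; x_3 ≥ 7 gives C(6,3) = 20; x_4 ≥ 3 gives C(10,3) = 120. Together 316.
Add back pairs where two caps are both exceeded: 10 + 1 + 35 + 0 + 10 + 1 = 57.
By inclusion–exclusion the count is 286 − 316 + 57 = 27.

27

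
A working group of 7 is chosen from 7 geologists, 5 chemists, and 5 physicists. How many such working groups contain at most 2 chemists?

13332

Split by how many chemists are chosen (0 through 2).
Sum: C(5,0)·C(12,7) + C(5,1)·C(12,6) + C(5,2)·C(12,5) = 792 + 4620 + 7920 = 13332.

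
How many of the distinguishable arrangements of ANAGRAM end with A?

360

Fix A in the last position and arrange the remaining 6 letters.
Those 6 letters have A appearing twice, giving (6)!/(2!) = 360.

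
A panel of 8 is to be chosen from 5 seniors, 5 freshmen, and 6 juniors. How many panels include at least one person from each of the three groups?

Unrestricted: C(16,8) = 12870 ways to pick any 8 of the 16.
Subtract selections that omit an entire group: no seniors → C(11,8) = 165; no freshmen → C(11,8) = 165; no juniors → C(10,8) = 45.
Add back selections omitting two groups (i.e. drawn from a single group): C(5,8) + C(5,8) + C(6,8) = 0.
By inclusion–exclusion: 12870 − 375 + 0 = 12495.

12495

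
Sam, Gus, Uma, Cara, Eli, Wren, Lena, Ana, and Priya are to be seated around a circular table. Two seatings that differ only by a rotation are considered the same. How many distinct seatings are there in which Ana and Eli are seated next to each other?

10080

Glue Ana and Eli into a block (2 internal orders). Seating 8 units around a circle gives (7)! arrangements.
So 2 × (7)! = 2 × 5040 = 10080.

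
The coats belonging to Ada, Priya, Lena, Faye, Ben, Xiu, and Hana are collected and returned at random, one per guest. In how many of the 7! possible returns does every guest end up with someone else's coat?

1854

This is the derangement count D_7: permutations of 7 items with no fixed point.
By inclusion–exclusion this is Σ_{j=0}^{7} (−1)^j C(7,j)·(7−j)!.
Computing: 5040 − 5040 + 2520 − 840 + 210 − 42 + 7 − 1 = 1854.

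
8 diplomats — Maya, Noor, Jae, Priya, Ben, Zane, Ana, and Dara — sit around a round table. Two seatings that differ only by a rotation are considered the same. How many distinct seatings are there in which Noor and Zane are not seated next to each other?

3600

All circular seatings of 8 people number (7)! = 5040.
Those with Noor next to Zane: fuse the pair into one unit and seat 7 units around a circle — 2·(6)! = 1440.
Subtracting, 5040 − 1440 = 3600.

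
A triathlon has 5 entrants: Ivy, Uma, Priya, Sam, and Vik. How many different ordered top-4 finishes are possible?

This is an ordered selection of 4 from 5: P(5,4).
That gives 5 × 4 × 3 × 2 = 120.

120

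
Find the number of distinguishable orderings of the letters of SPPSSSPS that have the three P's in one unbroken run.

6

Treat the 3 copies of P as a single block. The multiset to arrange is then {PPP, S, S, S, S, S}, 6 items in all.
That gives (6)!/(5!) = 6 arrangements.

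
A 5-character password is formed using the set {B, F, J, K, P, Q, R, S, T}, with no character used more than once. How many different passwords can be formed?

This is a permutation of 5 out of 9: P(9,5) = 9!/4!.
9 × 8 × 7 × 6 × 5 = 15120.

15120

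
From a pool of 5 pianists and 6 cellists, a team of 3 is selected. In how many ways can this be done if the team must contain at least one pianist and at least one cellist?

135

Total 3-person selections from all 11: C(11,3) = 165.
Selections missing a whole group: no pianists → C(6,3) = 20; no cellists → C(5,3) = 10.
Both groups omitted at once is impossible, so 165 − 30 = 135.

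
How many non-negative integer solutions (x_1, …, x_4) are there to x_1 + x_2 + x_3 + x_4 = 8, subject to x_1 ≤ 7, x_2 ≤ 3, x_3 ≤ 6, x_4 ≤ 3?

Ignoring the caps, the number of non-negative solutions to x_1+…+x_4 = 8 is C(11,3) = 165.
Subtract solutions that violate a single cap (substitute x_i' = x_i − (cap_i+1)): x_1 ≥ 8 gives C(3,3) = 1; x_2 ≥ 4 gives C(7,3) = 35; x_3 ≥ 7 gives C(4,3) = 4; x_4 ≥ 4 gives C(7,3) = 35. Together 75.
Add back pairs where two caps are both exceeded: 0 + 0 + 0 + 0 + 1 + 0 = 1.
By inclusion–exclusion the count is 165 − 75 + 1 = 91.

91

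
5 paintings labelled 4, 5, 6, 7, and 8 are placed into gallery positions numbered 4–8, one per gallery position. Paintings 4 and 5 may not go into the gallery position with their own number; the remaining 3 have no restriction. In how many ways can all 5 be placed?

78

Let Aᵢ (for i ∈ {4, 5}) be the placements that put painting i in its forbidden gallery position. Any j of these fix j positions, leaving (5−j)! ways to fill the rest, and there are C(2,j) ways to pick which j.
By inclusion–exclusion, the number of valid placements is Σ_{j=0}^{2} (−1)^j C(2,j)·(5−j)!.
Computing: 120 − 48 + 6 = 78.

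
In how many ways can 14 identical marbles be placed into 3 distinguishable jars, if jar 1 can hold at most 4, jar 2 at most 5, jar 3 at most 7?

Without the upper bounds there are C(16,2) = 120 ways to split 14 among 3 jars.
Subtract solutions that violate a single cap (substitute x_i' = x_i − (cap_i+1)): x_1 ≥ 5 gives C(11,2) = 55; x_2 ≥ 6 gives C(10,2) = 45; x_3 ≥ 8 gives C(8,2) = 28. Together 128.
Add back pairs where two caps are both exceeded: 10 + 3 + 1 = 14.
By inclusion–exclusion the count is 120 − 128 + 14 = 6.

6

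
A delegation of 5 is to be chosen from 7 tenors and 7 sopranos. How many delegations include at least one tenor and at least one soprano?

With no constraint there are C(14,5) = 2002 possible selections.
Selections missing a whole group: no tenors → C(7,5) = 21; no sopranos → C(7,5) = 21.
Both groups omitted at once is impossible, so 2002 − 42 = 1960.

1960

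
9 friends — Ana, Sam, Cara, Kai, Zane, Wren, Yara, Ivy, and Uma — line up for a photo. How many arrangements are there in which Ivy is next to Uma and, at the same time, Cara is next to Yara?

20160

Treat {Ivy,Uma} as one block (2 orders) and {Cara,Yara} as another (2 orders).
That leaves 7 units to arrange: 2 × 2 × 7! = 4 × 5040 = 20160.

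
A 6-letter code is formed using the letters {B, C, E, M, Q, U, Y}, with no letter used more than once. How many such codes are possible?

5040

With no repetition, fill the 6 letters in order: 7 choices, then 6, down to 2.
7 × 6 × 5 × 4 × 3 × 2 = 5040.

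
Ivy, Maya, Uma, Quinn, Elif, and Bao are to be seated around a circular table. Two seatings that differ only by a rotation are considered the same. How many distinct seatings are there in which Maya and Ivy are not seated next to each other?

72

Without the restriction there are (5)! = 120 seatings.
Those with Maya next to Ivy: fuse the pair into one unit and seat 5 units around a circle — 2·(4)! = 48.
Subtracting, 120 − 48 = 72.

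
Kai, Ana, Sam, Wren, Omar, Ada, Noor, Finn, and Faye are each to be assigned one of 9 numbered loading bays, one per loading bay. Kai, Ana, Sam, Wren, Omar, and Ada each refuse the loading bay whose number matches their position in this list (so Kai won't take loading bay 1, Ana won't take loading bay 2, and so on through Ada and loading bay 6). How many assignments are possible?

Let Aᵢ (for 1 ≤ i ≤ 6) be the placements that put person i in their forbidden loading bay. Any j of these fix j positions, leaving (9−j)! ways to fill the rest, and there are C(6,j) ways to pick which j.
By inclusion–exclusion, the number of valid placements is Σ_{j=0}^{6} (−1)^j C(6,j)·(9−j)!.
Computing: 362880 − 241920 + 75600 − 14400 + 1800 − 144 + 6 = 183822.

183822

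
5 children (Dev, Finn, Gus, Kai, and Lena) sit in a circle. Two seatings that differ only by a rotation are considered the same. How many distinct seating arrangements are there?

24

Seat Dev anywhere (absorbing the rotational symmetry), then permute the other 4: (4)! = 24.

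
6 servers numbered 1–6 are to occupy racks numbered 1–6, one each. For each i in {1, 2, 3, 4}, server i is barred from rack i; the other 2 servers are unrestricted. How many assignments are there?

362

Let Aᵢ (for 1 ≤ i ≤ 4) be the placements that put server i in its forbidden rack. Any j of these fix j positions, leaving (6−j)! ways to fill the rest, and there are C(4,j) ways to pick which j.
By inclusion–exclusion, the number of valid placements is Σ_{j=0}^{4} (−1)^j C(4,j)·(6−j)!.
Computing: 720 − 480 + 144 − 24 + 2 = 362.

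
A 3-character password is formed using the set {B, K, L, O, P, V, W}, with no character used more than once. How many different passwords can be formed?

This is a permutation of 3 out of 7: P(7,3) = 7!/4!.
7 × 6 × 5 = 210.

210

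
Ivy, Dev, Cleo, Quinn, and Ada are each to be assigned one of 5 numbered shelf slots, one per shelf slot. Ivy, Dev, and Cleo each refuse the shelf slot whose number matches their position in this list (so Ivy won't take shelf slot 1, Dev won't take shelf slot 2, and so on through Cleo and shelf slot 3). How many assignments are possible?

Let Aᵢ (for i ∈ {1, 2, 3}) be the placements that put person i in their forbidden shelf slot. Any j of these fix j positions, leaving (5−j)! ways to fill the rest, and there are C(3,j) ways to pick which j.
By inclusion–exclusion, the number of valid placements is Σ_{j=0}^{3} (−1)^j C(3,j)·(5−j)!.
Computing: 120 − 72 + 18 − 2 = 64.

64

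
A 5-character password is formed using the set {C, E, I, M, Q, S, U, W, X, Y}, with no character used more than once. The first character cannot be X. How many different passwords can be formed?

The first character has 10−1 = 9 choices (anything except X).
The remaining 4 characters are filled from the other 9 symbols without repetition: 9 × 8 × 7 × 6 = 3024.
Total: 9 × 3024 = 27216.

27216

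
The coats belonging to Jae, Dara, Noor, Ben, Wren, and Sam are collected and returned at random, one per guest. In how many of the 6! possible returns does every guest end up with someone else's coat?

265

Count assignments avoiding every fixed point. For any j of the 6 guests fixed to their own coat, the other 6−j can be arranged in (6−j)! ways.
By inclusion–exclusion this is Σ_{j=0}^{6} (−1)^j C(6,j)·(6−j)!.
Computing: 720 − 720 + 360 − 120 + 30 − 6 + 1 = 265.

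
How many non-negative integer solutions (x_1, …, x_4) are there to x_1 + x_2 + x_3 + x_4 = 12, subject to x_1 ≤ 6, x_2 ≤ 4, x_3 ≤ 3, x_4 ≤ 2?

19

Ignoring the caps, the number of non-negative solutions to x_1+…+x_4 = 12 is C(15,3) = 455.
Subtract solutions that violate a single cap (substitute x_i' = x_i − (cap_i+1)): x_1 ≥ 7 gives C(8,3) = 56; x_2 ≥ 5 gives C(10,3) = 120; x_3 ≥ 4 gives C(11,3) = 165; x_4 ≥ 3 gives C(12,3) = 220. Together 561.
Add back pairs where two caps are both exceeded: 1 + 4 + 10 + 20 + 35 + 56 = 126.
Subtract triples: 0 + 0 + 0 + 1 = 1.
By inclusion–exclusion the count is 455 − 561 + 126 − 1 = 19.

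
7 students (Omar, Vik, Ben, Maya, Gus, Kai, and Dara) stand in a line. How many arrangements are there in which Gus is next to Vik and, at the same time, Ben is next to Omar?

480

Treat {Gus,Vik} as one block (2 orders) and {Ben,Omar} as another (2 orders).
That leaves 5 units to arrange: 2 × 2 × 5! = 4 × 120 = 480.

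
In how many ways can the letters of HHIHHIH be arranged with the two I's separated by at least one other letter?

There are 7!/(5!·2!) = 21 arrangements of HHIHHIH in total.
Arrangements with the I's together: treat II as one letter, giving (6)!/(5!) = 6.
Hence 21 − 6 = 15.

15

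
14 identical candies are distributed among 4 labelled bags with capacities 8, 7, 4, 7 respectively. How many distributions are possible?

245

By stars and bars, unrestricted non-negative solutions to x_1+…+x_4 = 14 number C(14+3,3) = 680.
Subtract solutions that violate a single cap (substitute x_i' = x_i − (cap_i+1)): x_1 ≥ 9 gives C(8,3) = 56; x_2 ≥ 8 gives C(9,3) = 84; x_3 ≥ 5 gives C(12,3) = 220; x_4 ≥ 8 gives C(9,3) = 84. Together 444.
Add back pairs where two caps are both exceeded: 0 + 1 + 0 + 4 + 0 + 4 = 9.
By inclusion–exclusion the count is 680 − 444 + 9 = 245.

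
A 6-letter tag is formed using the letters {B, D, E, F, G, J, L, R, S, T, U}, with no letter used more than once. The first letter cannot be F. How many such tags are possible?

302400

The first letter has 11−1 = 10 choices (anything except F).
The remaining 5 letters are filled from the other 10 symbols without repetition: 10 × 9 × 8 × 7 × 6 = 30240.
Total: 10 × 30240 = 302400.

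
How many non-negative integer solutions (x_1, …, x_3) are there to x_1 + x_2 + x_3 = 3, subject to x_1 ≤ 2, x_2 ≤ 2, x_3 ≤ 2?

7

Without the upper bounds there are C(5,2) = 10 ways to split 3 among 3 variables.
Subtract solutions that violate a single cap (substitute x_i' = x_i − (cap_i+1)): x_1 ≥ 3 gives C(2,2) = 1; x_2 ≥ 3 gives C(2,2) = 1; x_3 ≥ 3 gives C(2,2) = 1. Together 3.
No two caps can be exceeded simultaneously, so the pair terms are all 0.
By inclusion–exclusion the count is 10 − 3 + 0 = 7.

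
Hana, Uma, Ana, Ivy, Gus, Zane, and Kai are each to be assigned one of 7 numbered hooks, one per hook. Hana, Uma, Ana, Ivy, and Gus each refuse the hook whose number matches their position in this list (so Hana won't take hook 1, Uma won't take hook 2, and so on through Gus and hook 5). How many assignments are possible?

Let Aᵢ (for 1 ≤ i ≤ 5) be the placements that put person i in their forbidden hook. Any j of these fix j positions, leaving (7−j)! ways to fill the rest, and there are C(5,j) ways to pick which j.
By inclusion–exclusion, the number of valid placements is Σ_{j=0}^{5} (−1)^j C(5,j)·(7−j)!.
Computing: 5040 − 3600 + 1200 − 240 + 30 − 2 = 2428.

2428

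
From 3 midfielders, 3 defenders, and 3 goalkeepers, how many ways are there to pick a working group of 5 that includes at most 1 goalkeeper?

Split by how many goalkeepers are chosen (0 through 1).
Sum: C(3,0)·C(6,5) + C(3,1)·C(6,4) = 6 + 45 = 51.

51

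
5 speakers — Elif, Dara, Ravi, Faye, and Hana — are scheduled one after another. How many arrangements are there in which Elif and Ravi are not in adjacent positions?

72

There are 5! = 120 arrangements in all. If Elif and Ravi are adjacent, merging them into one block gives 2·(4)! = 48 arrangements.
Complementary counting: 120 − 48 = 72.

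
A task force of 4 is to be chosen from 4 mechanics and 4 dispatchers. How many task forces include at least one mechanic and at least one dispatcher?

With no constraint there are C(8,4) = 70 possible selections.
Subtract selections that omit an entire group: no mechanics → C(4,4) = 1; no dispatchers → C(4,4) = 1.
Both groups omitted at once is impossible, so 70 − 2 = 68.

68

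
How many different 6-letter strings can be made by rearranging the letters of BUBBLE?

BUBBLE has 6 letters with B appearing 3 times.
The number of distinct arrangements is 6!/(3!) = 720/6 = 120.

120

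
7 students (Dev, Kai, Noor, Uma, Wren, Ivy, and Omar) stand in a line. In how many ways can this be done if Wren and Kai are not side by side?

3600

Of the 7! = 5040 arrangements, those with Wren and Kai adjacent number 2 × 6! = 1440 (treat the pair as a block with 2 internal orders).
Complementary counting: 5040 − 1440 = 3600.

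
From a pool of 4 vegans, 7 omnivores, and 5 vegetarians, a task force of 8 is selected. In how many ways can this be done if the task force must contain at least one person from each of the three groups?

With no constraint there are C(16,8) = 12870 possible selections.
Selections missing a whole group: no vegans → C(12,8) = 495; no omnivores → C(9,8) = 9; no vegetarians → C(11,8) = 165.
Add back selections omitting two groups (i.e. drawn from a single group): C(4,8) + C(7,8) + C(5,8) = 0.
By inclusion–exclusion: 12870 − 669 + 0 = 12201.

12201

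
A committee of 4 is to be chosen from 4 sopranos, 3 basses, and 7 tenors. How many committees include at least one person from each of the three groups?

Unrestricted: C(14,4) = 1001 ways to pick any 4 of the 14.
Selections missing a whole group: no sopranos → C(10,4) = 210; no basses → C(11,4) = 330; no tenors → C(7,4) = 35.
Add back selections omitting two groups (i.e. drawn from a single group): C(4,4) + C(3,4) + C(7,4) = 36.
By inclusion–exclusion: 1001 − 575 + 36 = 462.

462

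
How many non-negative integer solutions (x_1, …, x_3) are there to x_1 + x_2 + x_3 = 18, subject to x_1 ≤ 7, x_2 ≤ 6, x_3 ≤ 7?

By stars and bars, unrestricted non-negative solutions to x_1+…+x_3 = 18 number C(18+2,2) = 190.
Subtract solutions that violate a single cap (substitute x_i' = x_i − (cap_i+1)): x_1 ≥ 8 gives C(12,2) = 66; x_2 ≥ 7 gives C(13,2) = 78; x_3 ≥ 8 gives C(12,2) = 66. Together 210.
Add back pairs where two caps are both exceeded: 10 + 6 + 10 = 26.
By inclusion–exclusion the count is 190 − 210 + 26 = 6.

6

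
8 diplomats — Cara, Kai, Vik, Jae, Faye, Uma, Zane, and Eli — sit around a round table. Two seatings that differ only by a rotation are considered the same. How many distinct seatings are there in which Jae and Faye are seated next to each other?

1440

Treat {Jae, Faye} as one unit (2 internal orders) and seat the resulting 7 units around the table: (6)! circular arrangements.
So 2 × (6)! = 2 × 720 = 1440.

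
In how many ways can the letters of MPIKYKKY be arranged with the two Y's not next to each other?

There are 8!/(3!·2!) = 3360 arrangements of MPIKYKKY in total.
Arrangements with the Y's together: treat YY as one letter, giving (7)!/(3!) = 840.
Subtracting, 3360 − 840 = 2520 arrangements keep the Y's apart.

2520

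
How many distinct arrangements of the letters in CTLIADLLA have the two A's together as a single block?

Treat the 2 copies of A as a single block. The multiset to arrange is then {AA, C, D, I, L, L, L, T}, 8 items in all.
That gives (8)!/(3!) = 6720 arrangements.

6720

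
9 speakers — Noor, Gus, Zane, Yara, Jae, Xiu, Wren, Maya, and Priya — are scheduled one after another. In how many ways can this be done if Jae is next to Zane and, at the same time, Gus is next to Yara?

Treat {Jae,Zane} as one block (2 orders) and {Gus,Yara} as another (2 orders).
That leaves 7 units to arrange: 2 × 2 × 7! = 4 × 5040 = 20160.

20160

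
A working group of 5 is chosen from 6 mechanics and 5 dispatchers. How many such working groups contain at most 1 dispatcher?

81

Split by how many dispatchers are chosen (0 through 1).
Sum: C(5,0)·C(6,5) + C(5,1)·C(6,4) = 6 + 75 = 81.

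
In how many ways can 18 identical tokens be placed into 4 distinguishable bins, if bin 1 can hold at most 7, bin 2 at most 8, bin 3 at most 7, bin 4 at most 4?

By stars and bars, unrestricted non-negative solutions to x_1+…+x_4 = 18 number C(18+3,3) = 1330.
Subtract solutions that violate a single cap (substitute x_i' = x_i − (cap_i+1)): x_1 ≥ 8 gives C(13,3) = 286; x_2 ≥ 9 gives C(12,3) = 220; x_3 ≥ 8 gives C(13,3) = 286; x_4 ≥ 5 gives C(16,3) = 560. Together 1352.
Add back pairs where two caps are both exceeded: 4 + 10 + 56 + 4 + 35 + 56 = 165.
By inclusion–exclusion the count is 1330 − 1352 + 165 = 143.

143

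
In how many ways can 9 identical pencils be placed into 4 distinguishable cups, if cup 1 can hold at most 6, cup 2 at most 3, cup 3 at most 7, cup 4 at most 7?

146

Ignoring the caps, the number of non-negative solutions to x_1+…+x_4 = 9 is C(12,3) = 220.
Subtract solutions that violate a single cap (substitute x_i' = x_i − (cap_i+1)): x_1 ≥ 7 gives C(5,3) = 10; x_2 ≥ 4 gives C(8,3) = 56; x_3 ≥ 8 gives C(4,3) = 4; x_4 ≥ 8 gives C(4,3) = 4. Together 74.
No two caps can be exceeded simultaneously, so the pair terms are all 0.
By inclusion–exclusion the count is 220 − 74 + 0 = 146.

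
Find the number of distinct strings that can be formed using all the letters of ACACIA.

The 6 letters of ACACIA have repeats: A appearing 3 times and C appearing twice.
So there are 6! / (3!·2!) = 60 distinguishable arrangements.

60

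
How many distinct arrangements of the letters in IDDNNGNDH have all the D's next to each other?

Treat the 3 copies of D as a single block. The multiset to arrange is then {DDD, G, H, I, N, N, N}, 7 items in all.
That gives (7)!/(3!) = 840 arrangements.

840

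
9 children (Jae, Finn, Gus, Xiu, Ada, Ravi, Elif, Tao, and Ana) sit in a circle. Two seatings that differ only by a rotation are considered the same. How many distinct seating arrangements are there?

Around a circle, 9 distinct people have 9!/9 = (8)! = 40320 rotationally distinct seatings.

40320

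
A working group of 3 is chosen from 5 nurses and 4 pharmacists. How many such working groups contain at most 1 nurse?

34

Split by how many nurses are chosen (0 through 1).
Sum: C(5,0)·C(4,3) + C(5,1)·C(4,2) = 4 + 30 = 34.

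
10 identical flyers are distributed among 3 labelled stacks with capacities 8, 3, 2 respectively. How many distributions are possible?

Ignoring the caps, the number of non-negative solutions to x_1+…+x_3 = 10 is C(12,2) = 66.
Subtract solutions that violate a single cap (substitute x_i' = x_i − (cap_i+1)): x_1 ≥ 9 gives C(3,2) = 3; x_2 ≥ 4 gives C(8,2) = 28; x_3 ≥ 3 gives C(9,2) = 36. Together 67.
Add back pairs where two caps are both exceeded: 0 + 0 + 10 = 10.
By inclusion–exclusion the count is 66 − 67 + 10 = 9.

9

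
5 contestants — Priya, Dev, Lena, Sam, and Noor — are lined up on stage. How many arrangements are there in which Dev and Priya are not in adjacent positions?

Of the 5! = 120 arrangements, those with Dev and Priya adjacent number 2 × 4! = 48 (treat the pair as a block with 2 internal orders).
So 120 − 48 = 72 arrangements keep them apart.

72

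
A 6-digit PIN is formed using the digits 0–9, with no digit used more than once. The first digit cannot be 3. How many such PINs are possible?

136080

The first digit has 10−1 = 9 choices (anything except 3).
The remaining 5 digits are filled from the other 9 symbols without repetition: 9 × 8 × 7 × 6 × 5 = 15120.
Total: 9 × 15120 = 136080.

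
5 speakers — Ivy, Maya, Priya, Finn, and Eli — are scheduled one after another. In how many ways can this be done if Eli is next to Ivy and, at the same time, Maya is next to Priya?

24

Treat {Eli,Ivy} as one block (2 orders) and {Maya,Priya} as another (2 orders).
That leaves 3 units to arrange: 2 × 2 × 3! = 4 × 6 = 24.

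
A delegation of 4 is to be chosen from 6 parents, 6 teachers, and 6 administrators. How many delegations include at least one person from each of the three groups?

Total 4-person selections from all 18: C(18,4) = 3060.
Subtract selections that omit an entire group: no parents → C(12,4) = 495; no teachers → C(12,4) = 495; no administrators → C(12,4) = 495.
Add back selections omitting two groups (i.e. drawn from a single group): C(6,4) + C(6,4) + C(6,4) = 45.
By inclusion–exclusion: 3060 − 1485 + 45 = 1620.

1620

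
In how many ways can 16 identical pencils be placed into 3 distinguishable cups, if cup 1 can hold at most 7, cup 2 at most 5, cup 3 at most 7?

10

By stars and bars, unrestricted non-negative solutions to x_1+…+x_3 = 16 number C(16+2,2) = 153.
Subtract solutions that violate a single cap (substitute x_i' = x_i − (cap_i+1)): x_1 ≥ 8 gives C(10,2) = 45; x_2 ≥ 6 gives C(12,2) = 66; x_3 ≥ 8 gives C(10,2) = 45. Together 156.
Add back pairs where two caps are both exceeded: 6 + 1 + 6 = 13.
By inclusion–exclusion the count is 153 − 156 + 13 = 10.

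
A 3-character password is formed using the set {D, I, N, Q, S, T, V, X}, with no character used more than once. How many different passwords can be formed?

336

With no repetition, fill the 3 characters in order: 8 choices, then 7, down to 6.
8 × 7 × 6 = 336.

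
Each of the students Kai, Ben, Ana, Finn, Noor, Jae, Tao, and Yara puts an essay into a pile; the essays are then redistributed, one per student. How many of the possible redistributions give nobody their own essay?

14833

Count assignments avoiding every fixed point. For any j of the 8 students fixed to their own essay, the other 8−j can be arranged in (8−j)! ways.
By inclusion–exclusion this is Σ_{j=0}^{8} (−1)^j C(8,j)·(8−j)!.
Computing: 40320 − 40320 + 20160 − 6720 + 1680 − 336 + 56 − 8 + 1 = 14833.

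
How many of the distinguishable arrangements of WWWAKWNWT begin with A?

Fix A in the first position and arrange the remaining 8 letters.
Those 8 letters have W appearing 5 times, giving (8)!/(5!) = 336.

336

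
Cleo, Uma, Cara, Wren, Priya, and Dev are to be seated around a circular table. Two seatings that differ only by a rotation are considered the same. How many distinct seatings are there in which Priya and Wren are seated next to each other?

Glue Priya and Wren into a block (2 internal orders). Seating 5 units around a circle gives (4)! arrangements.
So 2 × (4)! = 2 × 24 = 48.

48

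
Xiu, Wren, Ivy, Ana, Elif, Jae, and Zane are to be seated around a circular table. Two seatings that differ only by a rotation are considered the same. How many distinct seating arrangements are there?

720

Seat Xiu anywhere (absorbing the rotational symmetry), then permute the other 6: (6)! = 720.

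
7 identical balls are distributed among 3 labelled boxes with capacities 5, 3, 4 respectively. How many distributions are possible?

Ignoring the caps, the number of non-negative solutions to x_1+…+x_3 = 7 is C(9,2) = 36.
Subtract solutions that violate a single cap (substitute x_i' = x_i − (cap_i+1)): x_1 ≥ 6 gives C(3,2) = 3; x_2 ≥ 4 gives C(5,2) = 10; x_3 ≥ 5 gives C(4,2) = 6. Together 19.
No two caps can be exceeded simultaneously, so the pair terms are all 0.
By inclusion–exclusion the count is 36 − 19 + 0 = 17.

17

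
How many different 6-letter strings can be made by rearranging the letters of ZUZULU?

ZUZULU has 6 letters with U appearing 3 times and Z appearing twice.
So there are 6! / (3!·2!) = 60 distinguishable arrangements.

60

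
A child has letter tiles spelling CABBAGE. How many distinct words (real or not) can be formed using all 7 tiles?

Letter multiplicities in CABBAGE: A×2, B×2, C×1, E×1, G×1.
So there are 7! / (2!·2!) = 1260 distinguishable arrangements.

1260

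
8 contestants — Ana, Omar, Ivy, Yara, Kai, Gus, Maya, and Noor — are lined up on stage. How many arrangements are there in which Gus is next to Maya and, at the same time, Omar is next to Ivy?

2880

Treat {Gus,Maya} as one block (2 orders) and {Omar,Ivy} as another (2 orders).
That leaves 6 units to arrange: 2 × 2 × 6! = 4 × 720 = 2880.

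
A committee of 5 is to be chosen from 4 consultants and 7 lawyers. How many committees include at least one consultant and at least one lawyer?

441

Total 5-person selections from all 11: C(11,5) = 462.
Subtract selections that omit an entire group: no consultants → C(7,5) = 21; no lawyers → C(4,5) = 0.
Both groups omitted at once is impossible, so 462 − 21 = 441.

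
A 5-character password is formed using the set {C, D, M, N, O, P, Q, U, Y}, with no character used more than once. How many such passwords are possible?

This is a permutation of 5 out of 9: P(9,5) = 9!/4!.
9 × 8 × 7 × 6 × 5 = 15120.

15120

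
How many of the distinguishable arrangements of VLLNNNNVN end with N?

420

With the last slot taken by N, it remains to arrange the other 8 letters (VLLNNNVN).
Those 8 letters have L appearing twice, N appearing 4 times, and V appearing twice, giving (8)!/(4!·2!·2!) = 420.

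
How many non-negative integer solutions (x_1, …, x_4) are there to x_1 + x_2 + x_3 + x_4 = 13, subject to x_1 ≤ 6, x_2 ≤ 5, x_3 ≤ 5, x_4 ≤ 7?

Ignoring the caps, the number of non-negative solutions to x_1+…+x_4 = 13 is C(16,3) = 560.
Subtract solutions that violate a single cap (substitute x_i' = x_i − (cap_i+1)): x_1 ≥ 7 gives C(9,3) = 84; x_2 ≥ 6 gives C(10,3) = 120; x_3 ≥ 6 gives C(10,3) = 120; x_4 ≥ 8 gives C(8,3) = 56. Together 380.
Add back pairs where two caps are both exceeded: 1 + 1 + 0 + 4 + 0 + 0 = 6.
By inclusion–exclusion the count is 560 − 380 + 6 = 186.

186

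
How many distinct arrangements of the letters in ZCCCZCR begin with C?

With the first slot taken by C, it remains to arrange the other 6 letters (ZCCZCR).
Those 6 letters have C appearing 3 times and Z appearing twice, giving (6)!/(3!·2!) = 60.

60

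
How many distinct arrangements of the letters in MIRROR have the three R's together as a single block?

Treat the 3 copies of R as a single block. The multiset to arrange is then {RRR, I, M, O}, 4 items in all.
All 4 items are distinct, so there are (4)! = 24 arrangements.

24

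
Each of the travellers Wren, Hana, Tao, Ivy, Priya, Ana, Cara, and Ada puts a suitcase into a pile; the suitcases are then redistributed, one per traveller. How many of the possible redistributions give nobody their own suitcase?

14833

Count assignments avoiding every fixed point. For any j of the 8 travellers fixed to their own suitcase, the other 8−j can be arranged in (8−j)! ways.
By inclusion–exclusion this is Σ_{j=0}^{8} (−1)^j C(8,j)·(8−j)!.
Computing: 40320 − 40320 + 20160 − 6720 + 1680 − 336 + 56 − 8 + 1 = 14833.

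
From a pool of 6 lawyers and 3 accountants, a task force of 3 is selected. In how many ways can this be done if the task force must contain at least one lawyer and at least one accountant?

63

With no constraint there are C(9,3) = 84 possible selections.
Selections missing a whole group: no lawyers → C(3,3) = 1; no accountants → C(6,3) = 20.
Both groups omitted at once is impossible, so 84 − 21 = 63.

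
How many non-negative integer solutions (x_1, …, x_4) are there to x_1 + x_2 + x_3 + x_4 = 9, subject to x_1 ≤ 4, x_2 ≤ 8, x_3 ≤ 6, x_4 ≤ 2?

94

By stars and bars, unrestricted non-negative solutions to x_1+…+x_4 = 9 number C(9+3,3) = 220.
Subtract solutions that violate a single cap (substitute x_i' = x_i − (cap_i+1)): x_1 ≥ 5 gives C(7,3) = 35; x_2 ≥ 9 gives C(3,3) = 1; x_3 ≥ 7 gives C(5,3) = 10; x_4 ≥ 3 gives C(9,3) = 84. Together 130.
Add back pairs where two caps are both exceeded: 0 + 0 + 4 + 0 + 0 + 0 = 4.
By inclusion–exclusion the count is 220 − 130 + 4 = 94.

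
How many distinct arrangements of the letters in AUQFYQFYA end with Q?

Fix Q in the last position and arrange the remaining 8 letters.
Those 8 letters have A appearing twice, F appearing twice, and Y appearing twice, giving (8)!/(2!·2!·2!) = 5040.

5040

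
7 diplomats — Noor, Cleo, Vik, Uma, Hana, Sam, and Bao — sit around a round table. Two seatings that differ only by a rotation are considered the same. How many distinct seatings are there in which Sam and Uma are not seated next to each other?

480

All circular seatings of 7 people number (6)! = 720.
Seatings with Sam beside Uma: treat them as a block with 2 internal orders, giving 2 × (5)! = 240.
Subtracting, 720 − 240 = 480.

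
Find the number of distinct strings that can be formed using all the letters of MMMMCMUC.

MMMMCMUC has 8 letters with C appearing twice and M appearing 5 times.
Dividing 8! = 40320 by 5!·2! = 240 for the repeated letters gives 168.

168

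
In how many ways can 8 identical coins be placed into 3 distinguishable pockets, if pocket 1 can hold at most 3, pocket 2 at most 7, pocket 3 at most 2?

Without the upper bounds there are C(10,2) = 45 ways to split 8 among 3 pockets.
Subtract solutions that violate a single cap (substitute x_i' = x_i − (cap_i+1)): x_1 ≥ 4 gives C(6,2) = 15; x_2 ≥ 8 gives C(2,2) = 1; x_3 ≥ 3 gives C(7,2) = 21. Together 37.
Add back pairs where two caps are both exceeded: 0 + 3 + 0 = 3.
By inclusion–exclusion the count is 45 − 37 + 3 = 11.

11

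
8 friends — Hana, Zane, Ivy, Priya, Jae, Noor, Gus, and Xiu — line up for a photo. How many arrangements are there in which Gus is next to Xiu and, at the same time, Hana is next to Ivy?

2880

Treat {Gus,Xiu} as one block (2 orders) and {Hana,Ivy} as another (2 orders).
That leaves 6 units to arrange: 2 × 2 × 6! = 4 × 720 = 2880.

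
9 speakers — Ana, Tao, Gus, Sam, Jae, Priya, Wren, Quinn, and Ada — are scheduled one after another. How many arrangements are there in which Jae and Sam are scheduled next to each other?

80640

Place the 7 others and the Jae-Sam pair as 8 objects in a line; the pair has 2 internal arrangements.
So the count is 2·(8)! = 80640.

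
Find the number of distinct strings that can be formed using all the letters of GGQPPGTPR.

Letter multiplicities in GGQPPGTPR: G×3, P×3, Q×1, R×1, T×1.
The number of distinct arrangements is 9!/(3!·3!) = 362880/36 = 10080.

10080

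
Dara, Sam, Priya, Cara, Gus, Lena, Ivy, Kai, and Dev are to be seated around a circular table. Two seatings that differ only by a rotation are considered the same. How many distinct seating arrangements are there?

40320

Around a circle, 9 distinct people have 9!/9 = (8)! = 40320 rotationally distinct seatings.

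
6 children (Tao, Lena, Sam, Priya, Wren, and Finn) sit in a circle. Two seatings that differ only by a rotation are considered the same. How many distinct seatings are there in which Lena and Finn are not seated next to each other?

72

Without the restriction there are (5)! = 120 seatings.
Seatings with Lena beside Finn: treat them as a block with 2 internal orders, giving 2 × (4)! = 48.
Subtracting, 120 − 48 = 72.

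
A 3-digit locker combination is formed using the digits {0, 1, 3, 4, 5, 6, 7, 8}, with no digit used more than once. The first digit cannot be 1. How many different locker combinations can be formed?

The first digit has 8−1 = 7 choices (anything except 1).
The remaining 2 digits are filled from the other 7 symbols without repetition: 7 × 6 = 42.
Total: 7 × 42 = 294.

294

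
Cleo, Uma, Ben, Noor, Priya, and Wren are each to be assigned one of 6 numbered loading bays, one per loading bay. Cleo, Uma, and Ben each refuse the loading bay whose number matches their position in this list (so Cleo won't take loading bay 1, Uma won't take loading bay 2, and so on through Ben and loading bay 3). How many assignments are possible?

Let Aᵢ (for i ∈ {1, 2, 3}) be the placements that put person i in their forbidden loading bay. Any j of these fix j positions, leaving (6−j)! ways to fill the rest, and there are C(3,j) ways to pick which j.
By inclusion–exclusion, the number of valid placements is Σ_{j=0}^{3} (−1)^j C(3,j)·(6−j)!.
Computing: 720 − 360 + 72 − 6 = 426.

426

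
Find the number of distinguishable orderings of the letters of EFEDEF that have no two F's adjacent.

40

Total arrangements of EFEDEF: 6!/(3!·2!) = 60.
Arrangements with the F's together: treat FF as one letter, giving (5)!/(3!) = 20.
Subtracting, 60 − 20 = 40 arrangements keep the F's apart.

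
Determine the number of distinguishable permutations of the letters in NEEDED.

The 6 letters of NEEDED have repeats: D appearing twice and E appearing 3 times.
Dividing 6! = 720 by 3!·2! = 12 for the repeated letters gives 60.

60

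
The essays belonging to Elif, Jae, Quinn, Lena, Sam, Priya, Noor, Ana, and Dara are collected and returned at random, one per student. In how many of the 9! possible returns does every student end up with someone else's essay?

133496

Let Aᵢ be the assignments in which student i gets their own essay. We want the size of the complement of A₁∪…∪A_9.
By inclusion–exclusion this is Σ_{j=0}^{9} (−1)^j C(9,j)·(9−j)!.
Computing: 362880 − 362880 + 181440 − 60480 + 15120 − 3024 + 504 − 72 + 9 − 1 = 133496.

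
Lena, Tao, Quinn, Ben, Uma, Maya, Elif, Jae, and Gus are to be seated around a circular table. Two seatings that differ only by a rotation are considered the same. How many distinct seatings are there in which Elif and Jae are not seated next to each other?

All circular seatings of 9 people number (8)! = 40320.
Seatings with Elif beside Jae: treat them as a block with 2 internal orders, giving 2 × (7)! = 10080.
Subtracting, 40320 − 10080 = 30240.

30240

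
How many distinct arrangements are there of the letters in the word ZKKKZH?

Letter multiplicities in ZKKKZH: H×1, K×3, Z×2.
So there are 6! / (3!·2!) = 60 distinguishable arrangements.

60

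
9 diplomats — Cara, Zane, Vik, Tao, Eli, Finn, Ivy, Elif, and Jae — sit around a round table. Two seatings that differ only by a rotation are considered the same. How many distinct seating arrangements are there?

40320

Fix one person's seat to break rotational symmetry; the remaining 8 people can be arranged in (8)! = 40320 ways.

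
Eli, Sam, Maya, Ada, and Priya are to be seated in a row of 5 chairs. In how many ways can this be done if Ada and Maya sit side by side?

48

Place the 3 others and the Ada-Maya pair as 4 objects in a line; the pair has 2 internal arrangements.
So the count is 2·(4)! = 48.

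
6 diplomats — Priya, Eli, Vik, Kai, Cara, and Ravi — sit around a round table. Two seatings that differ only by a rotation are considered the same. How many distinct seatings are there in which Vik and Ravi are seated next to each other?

48

Treat {Vik, Ravi} as one unit (2 internal orders) and seat the resulting 5 units around the table: (4)! circular arrangements.
So 2 × (4)! = 2 × 24 = 48.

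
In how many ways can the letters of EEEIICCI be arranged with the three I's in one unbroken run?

Treat the 3 copies of I as a single block. The multiset to arrange is then {III, C, C, E, E, E}, 6 items in all.
That gives (6)!/(3!·2!) = 60 arrangements.

60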